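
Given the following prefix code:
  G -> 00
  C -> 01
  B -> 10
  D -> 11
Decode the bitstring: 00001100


Decoding step by step:
Bits 00 -> G
Bits 00 -> G
Bits 11 -> D
Bits 00 -> G


Decoded message: GGDG


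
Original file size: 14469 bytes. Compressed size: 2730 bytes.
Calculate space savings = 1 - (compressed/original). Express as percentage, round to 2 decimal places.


ratio = compressed/original = 2730/14469 = 0.188679
savings = 1 - ratio = 1 - 0.188679 = 0.811321
as a percentage: 0.811321 * 100 = 81.13%

Space savings = 1 - 2730/14469 = 81.13%


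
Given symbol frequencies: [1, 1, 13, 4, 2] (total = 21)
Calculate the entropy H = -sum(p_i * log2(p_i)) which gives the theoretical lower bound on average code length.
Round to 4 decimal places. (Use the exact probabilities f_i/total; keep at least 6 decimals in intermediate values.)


Per-symbol terms -p_i * log2(p_i) with p_i = f_i/21:
  p = 1/21 = 0.047619: log2(p) = -4.392317, -p*log2(p) = 0.209158
  p = 1/21 = 0.047619: log2(p) = -4.392317, -p*log2(p) = 0.209158
  p = 13/21 = 0.619048: log2(p) = -0.691878, -p*log2(p) = 0.428305
  p = 4/21 = 0.190476: log2(p) = -2.392317, -p*log2(p) = 0.455680
  p = 2/21 = 0.095238: log2(p) = -3.392317, -p*log2(p) = 0.323078
H = 0.209158 + 0.209158 + 0.428305 + 0.455680 + 0.323078 = 1.625379

H = 1.6254 bits/symbol


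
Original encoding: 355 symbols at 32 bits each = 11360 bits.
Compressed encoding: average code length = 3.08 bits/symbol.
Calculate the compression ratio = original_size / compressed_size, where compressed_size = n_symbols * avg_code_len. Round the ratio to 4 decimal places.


original_size = n_symbols * orig_bits = 355 * 32 = 11360 bits
compressed_size = n_symbols * avg_code_len = 355 * 3.08 = 1093.4 bits
ratio = original_size / compressed_size = 11360 / 1093.4 = 10.3896

Compression ratio = 10.3896


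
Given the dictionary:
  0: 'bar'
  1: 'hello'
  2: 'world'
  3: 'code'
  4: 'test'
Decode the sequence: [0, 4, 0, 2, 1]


Look up each index in the dictionary:
  0 -> 'bar'
  4 -> 'test'
  0 -> 'bar'
  2 -> 'world'
  1 -> 'hello'

Decoded: "bar test bar world hello"


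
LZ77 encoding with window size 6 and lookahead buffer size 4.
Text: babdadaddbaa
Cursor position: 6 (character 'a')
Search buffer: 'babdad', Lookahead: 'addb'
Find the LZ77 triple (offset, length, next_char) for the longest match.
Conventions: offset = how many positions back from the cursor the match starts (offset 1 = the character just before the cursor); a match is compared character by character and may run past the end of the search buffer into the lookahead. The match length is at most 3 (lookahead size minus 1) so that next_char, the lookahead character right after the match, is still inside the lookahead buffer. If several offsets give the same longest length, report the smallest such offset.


Try each offset into the search buffer:
  offset=1 (pos 5, char 'd'): match length 0
  offset=2 (pos 4, char 'a'): match length 2
  offset=3 (pos 3, char 'd'): match length 0
  offset=4 (pos 2, char 'b'): match length 0
  offset=5 (pos 1, char 'a'): match length 1
  offset=6 (pos 0, char 'b'): match length 0
Longest match has length 2 at offset 2.
next_char = character at position 6 + 2 = 8 -> 'd'

Best match: offset=2, length=2 (matching 'ad' starting at position 4)
LZ77 triple: (2, 2, 'd')


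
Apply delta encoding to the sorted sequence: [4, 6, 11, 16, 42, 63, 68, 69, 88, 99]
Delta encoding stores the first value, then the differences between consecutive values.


First value: 4
Deltas:
  6 - 4 = 2
  11 - 6 = 5
  16 - 11 = 5
  42 - 16 = 26
  63 - 42 = 21
  68 - 63 = 5
  69 - 68 = 1
  88 - 69 = 19
  99 - 88 = 11


Delta encoded: [4, 2, 5, 5, 26, 21, 5, 1, 19, 11]


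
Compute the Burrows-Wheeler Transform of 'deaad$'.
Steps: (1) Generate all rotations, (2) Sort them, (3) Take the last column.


Rotations (sorted):
  0: $deaad -> last char: d
  1: aad$de -> last char: e
  2: ad$dea -> last char: a
  3: d$deaa -> last char: a
  4: deaad$ -> last char: $
  5: eaad$d -> last char: d


BWT = deaa$d


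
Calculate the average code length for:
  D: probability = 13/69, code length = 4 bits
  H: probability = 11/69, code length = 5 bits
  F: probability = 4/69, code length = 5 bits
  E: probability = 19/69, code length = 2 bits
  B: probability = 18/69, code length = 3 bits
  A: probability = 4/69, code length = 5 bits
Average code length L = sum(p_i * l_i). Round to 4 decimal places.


Weighted contributions p_i * l_i:
  D: (13/69) * 4 = 52/69
  H: (11/69) * 5 = 55/69
  F: (4/69) * 5 = 20/69
  E: (19/69) * 2 = 38/69
  B: (18/69) * 3 = 54/69
  A: (4/69) * 5 = 20/69
Sum = (52 + 55 + 20 + 38 + 54 + 20)/69 = 239/69

L = 239/69 = 3.4638 bits/symbol


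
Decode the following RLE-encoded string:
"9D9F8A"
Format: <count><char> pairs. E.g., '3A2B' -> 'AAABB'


Expanding each <count><char> pair:
  9D -> 'DDDDDDDDD'
  9F -> 'FFFFFFFFF'
  8A -> 'AAAAAAAA'

Decoded = DDDDDDDDDFFFFFFFFFAAAAAAAA


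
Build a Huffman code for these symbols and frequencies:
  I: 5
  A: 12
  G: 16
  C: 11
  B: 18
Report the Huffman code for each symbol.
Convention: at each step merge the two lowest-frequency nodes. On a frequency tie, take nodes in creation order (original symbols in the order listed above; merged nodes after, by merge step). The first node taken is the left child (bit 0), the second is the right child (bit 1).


Huffman tree construction:
Step 1: Merge I(5) + C(11) = 16
Step 2: Merge A(12) + G(16) = 28
Step 3: Merge (I+C)(16) + B(18) = 34
Step 4: Merge (A+G)(28) + ((I+C)+B)(34) = 62
Read each symbol's code off the tree from the root (left child = 0, right child = 1).

Codes:
  I: 100 (length 3)
  A: 00 (length 2)
  G: 01 (length 2)
  C: 101 (length 3)
  B: 11 (length 2)
Average code length: 140/62 = 2.2581 bits/symbol


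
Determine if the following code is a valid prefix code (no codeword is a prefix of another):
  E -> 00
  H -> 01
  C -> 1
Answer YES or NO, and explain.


Checking each pair (does one codeword prefix another?):
  E='00' vs H='01': no prefix
  E='00' vs C='1': no prefix
  H='01' vs E='00': no prefix
  H='01' vs C='1': no prefix
  C='1' vs E='00': no prefix
  C='1' vs H='01': no prefix
No violation found over all pairs.

YES -- this is a valid prefix code. No codeword is a prefix of any other codeword.


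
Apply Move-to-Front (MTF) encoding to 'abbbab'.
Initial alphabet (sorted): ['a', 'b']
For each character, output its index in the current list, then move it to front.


MTF encoding:
'a': index 0 in ['a', 'b'] -> ['a', 'b']
'b': index 1 in ['a', 'b'] -> ['b', 'a']
'b': index 0 in ['b', 'a'] -> ['b', 'a']
'b': index 0 in ['b', 'a'] -> ['b', 'a']
'a': index 1 in ['b', 'a'] -> ['a', 'b']
'b': index 1 in ['a', 'b'] -> ['b', 'a']


Output: [0, 1, 0, 0, 1, 1]


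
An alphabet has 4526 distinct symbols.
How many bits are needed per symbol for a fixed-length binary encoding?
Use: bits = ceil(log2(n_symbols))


log2(4526) = 12.144
Bracket: 2^12 = 4096 < 4526 <= 2^13 = 8192
So ceil(log2(4526)) = 13

bits = ceil(log2(4526)) = ceil(12.144) = 13 bits


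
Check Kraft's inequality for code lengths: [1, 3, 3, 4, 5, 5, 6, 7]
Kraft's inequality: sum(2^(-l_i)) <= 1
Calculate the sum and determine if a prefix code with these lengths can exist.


Sum = 2^(-1) + 2^(-3) + 2^(-3) + 2^(-4) + 2^(-5) + 2^(-5) + 2^(-6) + 2^(-7)
    = 0.5 + 0.125 + 0.125 + 0.0625 + 0.03125 + 0.03125 + 0.015625 + 0.0078125
    = 115/128 = 0.8984375
Since 0.8984375 <= 1, Kraft's inequality IS satisfied.
A prefix code with these lengths CAN exist.

Kraft sum = 0.8984375. Satisfied.


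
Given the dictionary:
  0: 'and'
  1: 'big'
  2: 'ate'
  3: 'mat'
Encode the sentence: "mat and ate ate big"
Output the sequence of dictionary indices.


Look up each word in the dictionary:
  'mat' -> 3
  'and' -> 0
  'ate' -> 2
  'ate' -> 2
  'big' -> 1

Encoded: [3, 0, 2, 2, 1]


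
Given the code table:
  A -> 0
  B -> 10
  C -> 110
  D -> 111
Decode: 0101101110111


Decoding:
0 -> A
10 -> B
110 -> C
111 -> D
0 -> A
111 -> D


Result: ABCDAD


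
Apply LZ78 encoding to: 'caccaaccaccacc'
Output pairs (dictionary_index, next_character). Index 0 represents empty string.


LZ78 encoding steps:
Dictionary: {0: ''}
Step 1: w='' (idx 0), next='c' -> output (0, 'c'), add 'c' as idx 1
Step 2: w='' (idx 0), next='a' -> output (0, 'a'), add 'a' as idx 2
Step 3: w='c' (idx 1), next='c' -> output (1, 'c'), add 'cc' as idx 3
Step 4: w='a' (idx 2), next='a' -> output (2, 'a'), add 'aa' as idx 4
Step 5: w='cc' (idx 3), next='a' -> output (3, 'a'), add 'cca' as idx 5
Step 6: w='cca' (idx 5), next='c' -> output (5, 'c'), add 'ccac' as idx 6
Step 7: w='c' (idx 1), end of input -> output (1, '')


Encoded: [(0, 'c'), (0, 'a'), (1, 'c'), (2, 'a'), (3, 'a'), (5, 'c'), (1, '')]


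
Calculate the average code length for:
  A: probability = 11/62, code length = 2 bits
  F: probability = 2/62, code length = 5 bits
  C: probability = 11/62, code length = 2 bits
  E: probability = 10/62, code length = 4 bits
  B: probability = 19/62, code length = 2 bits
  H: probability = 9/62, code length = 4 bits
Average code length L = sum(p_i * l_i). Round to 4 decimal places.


Weighted contributions p_i * l_i:
  A: (11/62) * 2 = 22/62
  F: (2/62) * 5 = 10/62
  C: (11/62) * 2 = 22/62
  E: (10/62) * 4 = 40/62
  B: (19/62) * 2 = 38/62
  H: (9/62) * 4 = 36/62
Sum = (22 + 10 + 22 + 40 + 38 + 36)/62 = 168/62

L = 168/62 = 2.7097 bits/symbol


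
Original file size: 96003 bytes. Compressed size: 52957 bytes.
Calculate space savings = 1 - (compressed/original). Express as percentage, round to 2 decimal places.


ratio = compressed/original = 52957/96003 = 0.551618
savings = 1 - ratio = 1 - 0.551618 = 0.448382
as a percentage: 0.448382 * 100 = 44.84%

Space savings = 1 - 52957/96003 = 44.84%


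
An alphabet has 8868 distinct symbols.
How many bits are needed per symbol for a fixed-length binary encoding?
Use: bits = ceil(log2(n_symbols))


log2(8868) = 13.1144
Bracket: 2^13 = 8192 < 8868 <= 2^14 = 16384
So ceil(log2(8868)) = 14

bits = ceil(log2(8868)) = ceil(13.1144) = 14 bits


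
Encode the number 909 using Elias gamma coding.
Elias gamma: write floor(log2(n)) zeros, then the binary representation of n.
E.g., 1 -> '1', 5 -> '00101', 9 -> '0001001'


num_bits = floor(log2(909)) + 1 = 10
leading_zeros = num_bits - 1 = 9
binary(909) = 1110001101

Elias gamma(909) = '000000000' + '1110001101' = 0000000001110001101 (19 bits)


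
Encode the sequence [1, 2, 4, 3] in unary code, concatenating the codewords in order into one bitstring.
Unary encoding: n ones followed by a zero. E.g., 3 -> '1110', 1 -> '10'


Encode each number as n ones followed by a terminating 0:
  1 -> 10 (2 bits)
  2 -> 110 (3 bits)
  4 -> 11110 (5 bits)
  3 -> 1110 (4 bits)
Total length = 2 + 3 + 5 + 4 = 14 bits.

Unary([1, 2, 4, 3]) = 10110111101110 (14 bits)


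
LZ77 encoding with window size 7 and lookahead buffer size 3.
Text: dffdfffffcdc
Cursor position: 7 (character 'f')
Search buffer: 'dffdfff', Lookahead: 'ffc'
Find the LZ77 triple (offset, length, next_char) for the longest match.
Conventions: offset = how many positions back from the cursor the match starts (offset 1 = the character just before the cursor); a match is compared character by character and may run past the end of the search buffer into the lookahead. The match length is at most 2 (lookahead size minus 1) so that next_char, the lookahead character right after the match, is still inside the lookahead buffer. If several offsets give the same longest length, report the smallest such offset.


Try each offset into the search buffer:
  offset=1 (pos 6, char 'f'): match length 2
  offset=2 (pos 5, char 'f'): match length 2
  offset=3 (pos 4, char 'f'): match length 2
  offset=4 (pos 3, char 'd'): match length 0
  offset=5 (pos 2, char 'f'): match length 1
  offset=6 (pos 1, char 'f'): match length 2
  offset=7 (pos 0, char 'd'): match length 0
Longest match has length 2, found at offsets 1, 2, 3, 6; take the smallest, offset 1.
next_char = character at position 7 + 2 = 9 -> 'c'

Best match: offset=1, length=2 (matching 'ff' starting at position 6)
LZ77 triple: (1, 2, 'c')


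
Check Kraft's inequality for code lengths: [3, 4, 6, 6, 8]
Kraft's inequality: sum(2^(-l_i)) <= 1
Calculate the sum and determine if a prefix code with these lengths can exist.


Sum = 2^(-3) + 2^(-4) + 2^(-6) + 2^(-6) + 2^(-8)
    = 0.125 + 0.0625 + 0.015625 + 0.015625 + 0.00390625
    = 57/256 = 0.22265625
Since 0.22265625 <= 1, Kraft's inequality IS satisfied.
A prefix code with these lengths CAN exist.

Kraft sum = 0.22265625. Satisfied.


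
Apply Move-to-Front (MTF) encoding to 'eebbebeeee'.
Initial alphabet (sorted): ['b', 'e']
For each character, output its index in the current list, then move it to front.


MTF encoding:
'e': index 1 in ['b', 'e'] -> ['e', 'b']
'e': index 0 in ['e', 'b'] -> ['e', 'b']
'b': index 1 in ['e', 'b'] -> ['b', 'e']
'b': index 0 in ['b', 'e'] -> ['b', 'e']
'e': index 1 in ['b', 'e'] -> ['e', 'b']
'b': index 1 in ['e', 'b'] -> ['b', 'e']
'e': index 1 in ['b', 'e'] -> ['e', 'b']
'e': index 0 in ['e', 'b'] -> ['e', 'b']
'e': index 0 in ['e', 'b'] -> ['e', 'b']
'e': index 0 in ['e', 'b'] -> ['e', 'b']


Output: [1, 0, 1, 0, 1, 1, 1, 0, 0, 0]


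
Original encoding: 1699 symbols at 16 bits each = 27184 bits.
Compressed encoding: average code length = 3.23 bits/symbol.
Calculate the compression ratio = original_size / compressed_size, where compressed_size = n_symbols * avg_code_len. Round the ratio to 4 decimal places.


original_size = n_symbols * orig_bits = 1699 * 16 = 27184 bits
compressed_size = n_symbols * avg_code_len = 1699 * 3.23 = 5487.77 bits
ratio = original_size / compressed_size = 27184 / 5487.77 = 4.9536

Compression ratio = 4.9536


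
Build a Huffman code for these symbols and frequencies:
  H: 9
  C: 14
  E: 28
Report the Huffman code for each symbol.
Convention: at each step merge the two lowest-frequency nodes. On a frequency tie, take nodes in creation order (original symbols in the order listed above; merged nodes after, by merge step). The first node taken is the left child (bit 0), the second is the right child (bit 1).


Huffman tree construction:
Step 1: Merge H(9) + C(14) = 23
Step 2: Merge (H+C)(23) + E(28) = 51
Read each symbol's code off the tree from the root (left child = 0, right child = 1).

Codes:
  H: 00 (length 2)
  C: 01 (length 2)
  E: 1 (length 1)
Average code length: 74/51 = 1.4510 bits/symbol


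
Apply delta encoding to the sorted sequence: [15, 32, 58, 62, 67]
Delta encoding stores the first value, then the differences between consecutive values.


First value: 15
Deltas:
  32 - 15 = 17
  58 - 32 = 26
  62 - 58 = 4
  67 - 62 = 5


Delta encoded: [15, 17, 26, 4, 5]


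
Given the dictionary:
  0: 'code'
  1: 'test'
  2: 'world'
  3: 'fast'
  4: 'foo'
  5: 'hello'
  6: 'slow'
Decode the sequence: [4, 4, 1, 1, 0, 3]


Look up each index in the dictionary:
  4 -> 'foo'
  4 -> 'foo'
  1 -> 'test'
  1 -> 'test'
  0 -> 'code'
  3 -> 'fast'

Decoded: "foo foo test test code fast"


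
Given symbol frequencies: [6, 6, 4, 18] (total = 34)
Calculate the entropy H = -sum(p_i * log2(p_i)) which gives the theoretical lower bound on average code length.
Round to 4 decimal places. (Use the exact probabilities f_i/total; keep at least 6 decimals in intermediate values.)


Per-symbol terms -p_i * log2(p_i) with p_i = f_i/34:
  p = 6/34 = 0.176471: log2(p) = -2.502500, -p*log2(p) = 0.441618
  p = 6/34 = 0.176471: log2(p) = -2.502500, -p*log2(p) = 0.441618
  p = 4/34 = 0.117647: log2(p) = -3.087463, -p*log2(p) = 0.363231
  p = 18/34 = 0.529412: log2(p) = -0.917538, -p*log2(p) = 0.485755
H = 0.441618 + 0.441618 + 0.363231 + 0.485755 = 1.732222

H = 1.7322 bits/symbol


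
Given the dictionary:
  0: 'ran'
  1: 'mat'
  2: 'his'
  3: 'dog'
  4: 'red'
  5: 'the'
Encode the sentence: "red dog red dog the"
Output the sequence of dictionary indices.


Look up each word in the dictionary:
  'red' -> 4
  'dog' -> 3
  'red' -> 4
  'dog' -> 3
  'the' -> 5

Encoded: [4, 3, 4, 3, 5]


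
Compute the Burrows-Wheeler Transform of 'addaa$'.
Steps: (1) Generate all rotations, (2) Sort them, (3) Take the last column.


Rotations (sorted):
  0: $addaa -> last char: a
  1: a$adda -> last char: a
  2: aa$add -> last char: d
  3: addaa$ -> last char: $
  4: daa$ad -> last char: d
  5: ddaa$a -> last char: a


BWT = aad$da


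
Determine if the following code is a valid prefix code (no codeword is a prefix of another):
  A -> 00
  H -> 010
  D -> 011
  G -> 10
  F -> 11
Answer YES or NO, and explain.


Checking each pair (does one codeword prefix another?):
  A='00' vs H='010': no prefix
  A='00' vs D='011': no prefix
  A='00' vs G='10': no prefix
  A='00' vs F='11': no prefix
  H='010' vs A='00': no prefix
  H='010' vs D='011': no prefix
  H='010' vs G='10': no prefix
  H='010' vs F='11': no prefix
  D='011' vs A='00': no prefix
  D='011' vs H='010': no prefix
  D='011' vs G='10': no prefix
  D='011' vs F='11': no prefix
  G='10' vs A='00': no prefix
  G='10' vs H='010': no prefix
  G='10' vs D='011': no prefix
  G='10' vs F='11': no prefix
  F='11' vs A='00': no prefix
  F='11' vs H='010': no prefix
  F='11' vs D='011': no prefix
  F='11' vs G='10': no prefix
No violation found over all pairs.

YES -- this is a valid prefix code. No codeword is a prefix of any other codeword.


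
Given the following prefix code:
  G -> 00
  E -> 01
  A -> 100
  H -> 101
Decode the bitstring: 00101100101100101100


Decoding step by step:
Bits 00 -> G
Bits 101 -> H
Bits 100 -> A
Bits 101 -> H
Bits 100 -> A
Bits 101 -> H
Bits 100 -> A


Decoded message: GHAHAHA


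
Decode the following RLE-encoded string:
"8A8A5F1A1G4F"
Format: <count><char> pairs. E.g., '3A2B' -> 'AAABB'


Expanding each <count><char> pair:
  8A -> 'AAAAAAAA'
  8A -> 'AAAAAAAA'
  5F -> 'FFFFF'
  1A -> 'A'
  1G -> 'G'
  4F -> 'FFFF'

Decoded = AAAAAAAAAAAAAAAAFFFFFAGFFFF


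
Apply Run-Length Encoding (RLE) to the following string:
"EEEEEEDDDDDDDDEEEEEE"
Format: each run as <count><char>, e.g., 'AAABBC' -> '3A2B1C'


Scanning runs left to right:
  i=0: run of 'E' x 6 -> '6E'
  i=6: run of 'D' x 8 -> '8D'
  i=14: run of 'E' x 6 -> '6E'

RLE = 6E8D6E


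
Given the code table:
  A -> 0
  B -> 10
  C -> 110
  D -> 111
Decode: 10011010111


Decoding:
10 -> B
0 -> A
110 -> C
10 -> B
111 -> D


Result: BACBD


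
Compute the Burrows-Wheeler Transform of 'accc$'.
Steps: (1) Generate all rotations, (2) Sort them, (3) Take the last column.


Rotations (sorted):
  0: $accc -> last char: c
  1: accc$ -> last char: $
  2: c$acc -> last char: c
  3: cc$ac -> last char: c
  4: ccc$a -> last char: a


BWT = c$cca


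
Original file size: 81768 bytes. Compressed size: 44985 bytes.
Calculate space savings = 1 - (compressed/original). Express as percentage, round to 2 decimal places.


ratio = compressed/original = 44985/81768 = 0.550154
savings = 1 - ratio = 1 - 0.550154 = 0.449846
as a percentage: 0.449846 * 100 = 44.98%

Space savings = 1 - 44985/81768 = 44.98%


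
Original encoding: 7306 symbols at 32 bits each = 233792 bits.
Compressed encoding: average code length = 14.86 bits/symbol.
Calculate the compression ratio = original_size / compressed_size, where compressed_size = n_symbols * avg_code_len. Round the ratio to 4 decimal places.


original_size = n_symbols * orig_bits = 7306 * 32 = 233792 bits
compressed_size = n_symbols * avg_code_len = 7306 * 14.86 = 108567.16 bits
ratio = original_size / compressed_size = 233792 / 108567.16 = 2.1534

Compression ratio = 2.1534


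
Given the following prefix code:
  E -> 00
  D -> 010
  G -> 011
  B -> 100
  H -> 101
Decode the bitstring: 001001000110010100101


Decoding step by step:
Bits 00 -> E
Bits 100 -> B
Bits 100 -> B
Bits 011 -> G
Bits 00 -> E
Bits 101 -> H
Bits 00 -> E
Bits 101 -> H


Decoded message: EBBGEHEH


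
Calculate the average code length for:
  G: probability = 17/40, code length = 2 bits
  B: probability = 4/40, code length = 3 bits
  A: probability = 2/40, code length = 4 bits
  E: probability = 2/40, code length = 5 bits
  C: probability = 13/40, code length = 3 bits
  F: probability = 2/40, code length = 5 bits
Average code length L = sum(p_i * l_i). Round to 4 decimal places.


Weighted contributions p_i * l_i:
  G: (17/40) * 2 = 34/40
  B: (4/40) * 3 = 12/40
  A: (2/40) * 4 = 8/40
  E: (2/40) * 5 = 10/40
  C: (13/40) * 3 = 39/40
  F: (2/40) * 5 = 10/40
Sum = (34 + 12 + 8 + 10 + 39 + 10)/40 = 113/40

L = 113/40 = 2.8250 bits/symbol


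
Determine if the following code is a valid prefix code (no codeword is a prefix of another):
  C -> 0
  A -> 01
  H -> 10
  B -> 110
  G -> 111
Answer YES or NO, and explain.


Checking each pair (does one codeword prefix another?):
  C='0' vs A='01': prefix -- VIOLATION

NO -- this is NOT a valid prefix code. C (0) is a prefix of A (01).


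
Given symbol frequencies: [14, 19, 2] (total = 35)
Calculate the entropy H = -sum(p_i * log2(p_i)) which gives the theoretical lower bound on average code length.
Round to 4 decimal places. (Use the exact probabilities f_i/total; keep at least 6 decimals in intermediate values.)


Per-symbol terms -p_i * log2(p_i) with p_i = f_i/35:
  p = 14/35 = 0.400000: log2(p) = -1.321928, -p*log2(p) = 0.528771
  p = 19/35 = 0.542857: log2(p) = -0.881356, -p*log2(p) = 0.478450
  p = 2/35 = 0.057143: log2(p) = -4.129283, -p*log2(p) = 0.235959
H = 0.528771 + 0.478450 + 0.235959 = 1.243180

H = 1.2432 bits/symbol


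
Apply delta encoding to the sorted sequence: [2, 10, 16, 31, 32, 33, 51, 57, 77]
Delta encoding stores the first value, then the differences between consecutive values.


First value: 2
Deltas:
  10 - 2 = 8
  16 - 10 = 6
  31 - 16 = 15
  32 - 31 = 1
  33 - 32 = 1
  51 - 33 = 18
  57 - 51 = 6
  77 - 57 = 20


Delta encoded: [2, 8, 6, 15, 1, 1, 18, 6, 20]


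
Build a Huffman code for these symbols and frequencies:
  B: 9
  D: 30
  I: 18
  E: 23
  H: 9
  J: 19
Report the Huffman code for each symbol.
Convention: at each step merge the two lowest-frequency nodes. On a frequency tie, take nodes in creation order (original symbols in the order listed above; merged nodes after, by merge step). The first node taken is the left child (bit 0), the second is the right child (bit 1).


Huffman tree construction:
Step 1: Merge B(9) + H(9) = 18
Step 2: Merge I(18) + (B+H)(18) = 36
Step 3: Merge J(19) + E(23) = 42
Step 4: Merge D(30) + (I+(B+H))(36) = 66
Step 5: Merge (J+E)(42) + (D+(I+(B+H)))(66) = 108
Read each symbol's code off the tree from the root (left child = 0, right child = 1).

Codes:
  B: 1110 (length 4)
  D: 10 (length 2)
  I: 110 (length 3)
  E: 01 (length 2)
  H: 1111 (length 4)
  J: 00 (length 2)
Average code length: 270/108 = 2.5000 bits/symbol


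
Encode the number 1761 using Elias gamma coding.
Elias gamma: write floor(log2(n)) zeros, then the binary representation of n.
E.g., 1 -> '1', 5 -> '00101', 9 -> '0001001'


num_bits = floor(log2(1761)) + 1 = 11
leading_zeros = num_bits - 1 = 10
binary(1761) = 11011100001

Elias gamma(1761) = '0000000000' + '11011100001' = 000000000011011100001 (21 bits)


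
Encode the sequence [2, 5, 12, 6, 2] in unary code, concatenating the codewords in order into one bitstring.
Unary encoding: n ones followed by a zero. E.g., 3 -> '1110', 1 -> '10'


Encode each number as n ones followed by a terminating 0:
  2 -> 110 (3 bits)
  5 -> 111110 (6 bits)
  12 -> 1111111111110 (13 bits)
  6 -> 1111110 (7 bits)
  2 -> 110 (3 bits)
Total length = 3 + 6 + 13 + 7 + 3 = 32 bits.

Unary([2, 5, 12, 6, 2]) = 11011111011111111111101111110110 (32 bits)


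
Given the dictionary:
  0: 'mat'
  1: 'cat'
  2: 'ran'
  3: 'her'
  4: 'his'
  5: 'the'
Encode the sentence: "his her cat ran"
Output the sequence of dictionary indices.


Look up each word in the dictionary:
  'his' -> 4
  'her' -> 3
  'cat' -> 1
  'ran' -> 2

Encoded: [4, 3, 1, 2]


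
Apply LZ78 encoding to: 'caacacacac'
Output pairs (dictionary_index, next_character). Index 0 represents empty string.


LZ78 encoding steps:
Dictionary: {0: ''}
Step 1: w='' (idx 0), next='c' -> output (0, 'c'), add 'c' as idx 1
Step 2: w='' (idx 0), next='a' -> output (0, 'a'), add 'a' as idx 2
Step 3: w='a' (idx 2), next='c' -> output (2, 'c'), add 'ac' as idx 3
Step 4: w='ac' (idx 3), next='a' -> output (3, 'a'), add 'aca' as idx 4
Step 5: w='c' (idx 1), next='a' -> output (1, 'a'), add 'ca' as idx 5
Step 6: w='c' (idx 1), end of input -> output (1, '')


Encoded: [(0, 'c'), (0, 'a'), (2, 'c'), (3, 'a'), (1, 'a'), (1, '')]


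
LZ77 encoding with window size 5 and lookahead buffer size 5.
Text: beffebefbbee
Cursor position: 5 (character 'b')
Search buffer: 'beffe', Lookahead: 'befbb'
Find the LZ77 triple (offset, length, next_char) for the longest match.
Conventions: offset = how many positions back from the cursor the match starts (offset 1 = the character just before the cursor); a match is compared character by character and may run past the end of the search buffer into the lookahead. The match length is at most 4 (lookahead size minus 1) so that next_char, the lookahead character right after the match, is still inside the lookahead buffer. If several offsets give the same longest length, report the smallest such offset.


Try each offset into the search buffer:
  offset=1 (pos 4, char 'e'): match length 0
  offset=2 (pos 3, char 'f'): match length 0
  offset=3 (pos 2, char 'f'): match length 0
  offset=4 (pos 1, char 'e'): match length 0
  offset=5 (pos 0, char 'b'): match length 3
Longest match has length 3 at offset 5.
next_char = character at position 5 + 3 = 8 -> 'b'

Best match: offset=5, length=3 (matching 'bef' starting at position 0)
LZ77 triple: (5, 3, 'b')


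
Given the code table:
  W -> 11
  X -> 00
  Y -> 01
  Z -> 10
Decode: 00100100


Decoding:
00 -> X
10 -> Z
01 -> Y
00 -> X


Result: XZYX


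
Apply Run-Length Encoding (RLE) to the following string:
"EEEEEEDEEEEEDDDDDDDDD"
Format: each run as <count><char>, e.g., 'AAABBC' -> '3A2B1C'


Scanning runs left to right:
  i=0: run of 'E' x 6 -> '6E'
  i=6: run of 'D' x 1 -> '1D'
  i=7: run of 'E' x 5 -> '5E'
  i=12: run of 'D' x 9 -> '9D'

RLE = 6E1D5E9D


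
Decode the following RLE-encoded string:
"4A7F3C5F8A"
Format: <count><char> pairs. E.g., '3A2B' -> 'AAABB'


Expanding each <count><char> pair:
  4A -> 'AAAA'
  7F -> 'FFFFFFF'
  3C -> 'CCC'
  5F -> 'FFFFF'
  8A -> 'AAAAAAAA'

Decoded = AAAAFFFFFFFCCCFFFFFAAAAAAAA


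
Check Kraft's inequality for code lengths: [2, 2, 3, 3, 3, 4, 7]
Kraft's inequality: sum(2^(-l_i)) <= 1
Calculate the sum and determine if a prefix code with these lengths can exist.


Sum = 2^(-2) + 2^(-2) + 2^(-3) + 2^(-3) + 2^(-3) + 2^(-4) + 2^(-7)
    = 0.25 + 0.25 + 0.125 + 0.125 + 0.125 + 0.0625 + 0.0078125
    = 121/128 = 0.9453125
Since 0.9453125 <= 1, Kraft's inequality IS satisfied.
A prefix code with these lengths CAN exist.

Kraft sum = 0.9453125. Satisfied.


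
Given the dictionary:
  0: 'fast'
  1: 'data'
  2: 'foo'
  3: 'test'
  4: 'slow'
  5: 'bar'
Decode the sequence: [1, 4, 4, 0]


Look up each index in the dictionary:
  1 -> 'data'
  4 -> 'slow'
  4 -> 'slow'
  0 -> 'fast'

Decoded: "data slow slow fast"


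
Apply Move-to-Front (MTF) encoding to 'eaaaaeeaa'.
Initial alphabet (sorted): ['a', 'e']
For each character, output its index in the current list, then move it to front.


MTF encoding:
'e': index 1 in ['a', 'e'] -> ['e', 'a']
'a': index 1 in ['e', 'a'] -> ['a', 'e']
'a': index 0 in ['a', 'e'] -> ['a', 'e']
'a': index 0 in ['a', 'e'] -> ['a', 'e']
'a': index 0 in ['a', 'e'] -> ['a', 'e']
'e': index 1 in ['a', 'e'] -> ['e', 'a']
'e': index 0 in ['e', 'a'] -> ['e', 'a']
'a': index 1 in ['e', 'a'] -> ['a', 'e']
'a': index 0 in ['a', 'e'] -> ['a', 'e']


Output: [1, 1, 0, 0, 0, 1, 0, 1, 0]


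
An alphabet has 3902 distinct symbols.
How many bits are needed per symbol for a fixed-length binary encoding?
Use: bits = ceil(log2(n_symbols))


log2(3902) = 11.93
Bracket: 2^11 = 2048 < 3902 <= 2^12 = 4096
So ceil(log2(3902)) = 12

bits = ceil(log2(3902)) = ceil(11.93) = 12 bits


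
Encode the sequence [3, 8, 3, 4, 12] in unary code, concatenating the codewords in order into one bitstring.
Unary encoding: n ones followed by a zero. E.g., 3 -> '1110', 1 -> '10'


Encode each number as n ones followed by a terminating 0:
  3 -> 1110 (4 bits)
  8 -> 111111110 (9 bits)
  3 -> 1110 (4 bits)
  4 -> 11110 (5 bits)
  12 -> 1111111111110 (13 bits)
Total length = 4 + 9 + 4 + 5 + 13 = 35 bits.

Unary([3, 8, 3, 4, 12]) = 11101111111101110111101111111111110 (35 bits)


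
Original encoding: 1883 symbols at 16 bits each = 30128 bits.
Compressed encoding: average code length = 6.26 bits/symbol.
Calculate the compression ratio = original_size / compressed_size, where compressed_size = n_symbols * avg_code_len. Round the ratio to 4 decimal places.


original_size = n_symbols * orig_bits = 1883 * 16 = 30128 bits
compressed_size = n_symbols * avg_code_len = 1883 * 6.26 = 11787.58 bits
ratio = original_size / compressed_size = 30128 / 11787.58 = 2.5559

Compression ratio = 2.5559


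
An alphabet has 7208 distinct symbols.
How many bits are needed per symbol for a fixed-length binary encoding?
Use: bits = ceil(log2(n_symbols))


log2(7208) = 12.8154
Bracket: 2^12 = 4096 < 7208 <= 2^13 = 8192
So ceil(log2(7208)) = 13

bits = ceil(log2(7208)) = ceil(12.8154) = 13 bits


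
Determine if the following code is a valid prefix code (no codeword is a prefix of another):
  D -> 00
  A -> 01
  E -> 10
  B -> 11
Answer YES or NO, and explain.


Checking each pair (does one codeword prefix another?):
  D='00' vs A='01': no prefix
  D='00' vs E='10': no prefix
  D='00' vs B='11': no prefix
  A='01' vs D='00': no prefix
  A='01' vs E='10': no prefix
  A='01' vs B='11': no prefix
  E='10' vs D='00': no prefix
  E='10' vs A='01': no prefix
  E='10' vs B='11': no prefix
  B='11' vs D='00': no prefix
  B='11' vs A='01': no prefix
  B='11' vs E='10': no prefix
No violation found over all pairs.

YES -- this is a valid prefix code. No codeword is a prefix of any other codeword.


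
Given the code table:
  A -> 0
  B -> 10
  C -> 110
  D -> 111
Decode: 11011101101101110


Decoding:
110 -> C
111 -> D
0 -> A
110 -> C
110 -> C
111 -> D
0 -> A


Result: CDACCDA


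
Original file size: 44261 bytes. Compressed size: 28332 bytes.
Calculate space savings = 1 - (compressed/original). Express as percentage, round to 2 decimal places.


ratio = compressed/original = 28332/44261 = 0.640112
savings = 1 - ratio = 1 - 0.640112 = 0.359888
as a percentage: 0.359888 * 100 = 35.99%

Space savings = 1 - 28332/44261 = 35.99%


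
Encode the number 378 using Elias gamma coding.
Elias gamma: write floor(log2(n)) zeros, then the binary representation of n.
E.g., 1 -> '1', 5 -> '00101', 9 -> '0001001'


num_bits = floor(log2(378)) + 1 = 9
leading_zeros = num_bits - 1 = 8
binary(378) = 101111010

Elias gamma(378) = '00000000' + '101111010' = 00000000101111010 (17 bits)


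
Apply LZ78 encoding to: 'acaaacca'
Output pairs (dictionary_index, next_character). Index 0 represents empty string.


LZ78 encoding steps:
Dictionary: {0: ''}
Step 1: w='' (idx 0), next='a' -> output (0, 'a'), add 'a' as idx 1
Step 2: w='' (idx 0), next='c' -> output (0, 'c'), add 'c' as idx 2
Step 3: w='a' (idx 1), next='a' -> output (1, 'a'), add 'aa' as idx 3
Step 4: w='a' (idx 1), next='c' -> output (1, 'c'), add 'ac' as idx 4
Step 5: w='c' (idx 2), next='a' -> output (2, 'a'), add 'ca' as idx 5


Encoded: [(0, 'a'), (0, 'c'), (1, 'a'), (1, 'c'), (2, 'a')]


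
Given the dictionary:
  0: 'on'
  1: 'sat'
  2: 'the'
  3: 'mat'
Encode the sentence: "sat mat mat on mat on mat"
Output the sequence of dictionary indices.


Look up each word in the dictionary:
  'sat' -> 1
  'mat' -> 3
  'mat' -> 3
  'on' -> 0
  'mat' -> 3
  'on' -> 0
  'mat' -> 3

Encoded: [1, 3, 3, 0, 3, 0, 3]


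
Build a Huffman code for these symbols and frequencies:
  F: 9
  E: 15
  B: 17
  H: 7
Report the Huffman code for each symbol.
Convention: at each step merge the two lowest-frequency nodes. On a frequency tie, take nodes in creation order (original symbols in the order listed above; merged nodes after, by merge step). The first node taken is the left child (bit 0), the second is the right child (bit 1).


Huffman tree construction:
Step 1: Merge H(7) + F(9) = 16
Step 2: Merge E(15) + (H+F)(16) = 31
Step 3: Merge B(17) + (E+(H+F))(31) = 48
Read each symbol's code off the tree from the root (left child = 0, right child = 1).

Codes:
  F: 111 (length 3)
  E: 10 (length 2)
  B: 0 (length 1)
  H: 110 (length 3)
Average code length: 95/48 = 1.9792 bits/symbol


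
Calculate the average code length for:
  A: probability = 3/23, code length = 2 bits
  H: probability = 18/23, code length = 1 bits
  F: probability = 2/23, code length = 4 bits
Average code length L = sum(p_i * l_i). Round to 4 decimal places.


Weighted contributions p_i * l_i:
  A: (3/23) * 2 = 6/23
  H: (18/23) * 1 = 18/23
  F: (2/23) * 4 = 8/23
Sum = (6 + 18 + 8)/23 = 32/23

L = 32/23 = 1.3913 bits/symbol


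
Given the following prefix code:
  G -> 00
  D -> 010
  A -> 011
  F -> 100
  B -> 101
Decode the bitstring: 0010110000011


Decoding step by step:
Bits 00 -> G
Bits 101 -> B
Bits 100 -> F
Bits 00 -> G
Bits 011 -> A


Decoded message: GBFGA


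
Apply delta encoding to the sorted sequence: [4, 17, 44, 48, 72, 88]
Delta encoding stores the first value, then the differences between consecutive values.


First value: 4
Deltas:
  17 - 4 = 13
  44 - 17 = 27
  48 - 44 = 4
  72 - 48 = 24
  88 - 72 = 16


Delta encoded: [4, 13, 27, 4, 24, 16]


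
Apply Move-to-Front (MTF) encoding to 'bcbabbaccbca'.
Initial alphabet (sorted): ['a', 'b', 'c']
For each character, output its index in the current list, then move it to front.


MTF encoding:
'b': index 1 in ['a', 'b', 'c'] -> ['b', 'a', 'c']
'c': index 2 in ['b', 'a', 'c'] -> ['c', 'b', 'a']
'b': index 1 in ['c', 'b', 'a'] -> ['b', 'c', 'a']
'a': index 2 in ['b', 'c', 'a'] -> ['a', 'b', 'c']
'b': index 1 in ['a', 'b', 'c'] -> ['b', 'a', 'c']
'b': index 0 in ['b', 'a', 'c'] -> ['b', 'a', 'c']
'a': index 1 in ['b', 'a', 'c'] -> ['a', 'b', 'c']
'c': index 2 in ['a', 'b', 'c'] -> ['c', 'a', 'b']
'c': index 0 in ['c', 'a', 'b'] -> ['c', 'a', 'b']
'b': index 2 in ['c', 'a', 'b'] -> ['b', 'c', 'a']
'c': index 1 in ['b', 'c', 'a'] -> ['c', 'b', 'a']
'a': index 2 in ['c', 'b', 'a'] -> ['a', 'c', 'b']


Output: [1, 2, 1, 2, 1, 0, 1, 2, 0, 2, 1, 2]


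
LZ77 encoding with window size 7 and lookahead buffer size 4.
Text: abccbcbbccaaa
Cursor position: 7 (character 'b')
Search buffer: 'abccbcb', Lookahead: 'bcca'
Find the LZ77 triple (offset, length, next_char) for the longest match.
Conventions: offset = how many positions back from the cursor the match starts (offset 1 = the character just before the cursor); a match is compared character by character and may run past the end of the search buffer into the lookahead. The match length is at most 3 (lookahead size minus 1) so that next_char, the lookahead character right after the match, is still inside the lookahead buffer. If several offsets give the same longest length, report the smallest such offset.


Try each offset into the search buffer:
  offset=1 (pos 6, char 'b'): match length 1
  offset=2 (pos 5, char 'c'): match length 0
  offset=3 (pos 4, char 'b'): match length 2
  offset=4 (pos 3, char 'c'): match length 0
  offset=5 (pos 2, char 'c'): match length 0
  offset=6 (pos 1, char 'b'): match length 3
  offset=7 (pos 0, char 'a'): match length 0
Longest match has length 3 at offset 6.
next_char = character at position 7 + 3 = 10 -> 'a'

Best match: offset=6, length=3 (matching 'bcc' starting at position 1)
LZ77 triple: (6, 3, 'a')


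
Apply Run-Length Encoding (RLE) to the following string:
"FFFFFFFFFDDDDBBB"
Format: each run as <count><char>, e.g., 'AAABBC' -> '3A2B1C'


Scanning runs left to right:
  i=0: run of 'F' x 9 -> '9F'
  i=9: run of 'D' x 4 -> '4D'
  i=13: run of 'B' x 3 -> '3B'

RLE = 9F4D3B


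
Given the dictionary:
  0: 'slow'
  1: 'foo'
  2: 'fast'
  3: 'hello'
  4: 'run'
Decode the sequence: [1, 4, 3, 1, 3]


Look up each index in the dictionary:
  1 -> 'foo'
  4 -> 'run'
  3 -> 'hello'
  1 -> 'foo'
  3 -> 'hello'

Decoded: "foo run hello foo hello"


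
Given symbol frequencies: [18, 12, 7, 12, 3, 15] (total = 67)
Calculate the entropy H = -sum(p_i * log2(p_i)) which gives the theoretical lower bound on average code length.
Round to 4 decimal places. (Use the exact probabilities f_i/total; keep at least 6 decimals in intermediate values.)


Per-symbol terms -p_i * log2(p_i) with p_i = f_i/67:
  p = 18/67 = 0.268657: log2(p) = -1.896164, -p*log2(p) = 0.509417
  p = 12/67 = 0.179104: log2(p) = -2.481127, -p*log2(p) = 0.444381
  p = 7/67 = 0.104478: log2(p) = -3.258734, -p*log2(p) = 0.340465
  p = 12/67 = 0.179104: log2(p) = -2.481127, -p*log2(p) = 0.444381
  p = 3/67 = 0.044776: log2(p) = -4.481127, -p*log2(p) = 0.200647
  p = 15/67 = 0.223881: log2(p) = -2.159199, -p*log2(p) = 0.483403
H = 0.509417 + 0.444381 + 0.340465 + 0.444381 + 0.200647 + 0.483403 = 2.422694

H = 2.4227 bits/symbol


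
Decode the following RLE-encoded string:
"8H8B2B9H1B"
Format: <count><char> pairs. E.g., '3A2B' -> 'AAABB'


Expanding each <count><char> pair:
  8H -> 'HHHHHHHH'
  8B -> 'BBBBBBBB'
  2B -> 'BB'
  9H -> 'HHHHHHHHH'
  1B -> 'B'

Decoded = HHHHHHHHBBBBBBBBBBHHHHHHHHHB


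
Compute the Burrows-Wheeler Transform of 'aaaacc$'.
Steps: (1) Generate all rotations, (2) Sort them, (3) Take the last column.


Rotations (sorted):
  0: $aaaacc -> last char: c
  1: aaaacc$ -> last char: $
  2: aaacc$a -> last char: a
  3: aacc$aa -> last char: a
  4: acc$aaa -> last char: a
  5: c$aaaac -> last char: c
  6: cc$aaaa -> last char: a


BWT = c$aaaca


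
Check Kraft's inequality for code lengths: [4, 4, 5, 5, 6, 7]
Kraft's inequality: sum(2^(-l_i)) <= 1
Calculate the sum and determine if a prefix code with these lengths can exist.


Sum = 2^(-4) + 2^(-4) + 2^(-5) + 2^(-5) + 2^(-6) + 2^(-7)
    = 0.0625 + 0.0625 + 0.03125 + 0.03125 + 0.015625 + 0.0078125
    = 27/128 = 0.2109375
Since 0.2109375 <= 1, Kraft's inequality IS satisfied.
A prefix code with these lengths CAN exist.

Kraft sum = 0.2109375. Satisfied.


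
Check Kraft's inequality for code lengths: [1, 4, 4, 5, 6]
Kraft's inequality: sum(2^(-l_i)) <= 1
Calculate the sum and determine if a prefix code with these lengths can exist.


Sum = 2^(-1) + 2^(-4) + 2^(-4) + 2^(-5) + 2^(-6)
    = 0.5 + 0.0625 + 0.0625 + 0.03125 + 0.015625
    = 43/64 = 0.671875
Since 0.671875 <= 1, Kraft's inequality IS satisfied.
A prefix code with these lengths CAN exist.

Kraft sum = 0.671875. Satisfied.


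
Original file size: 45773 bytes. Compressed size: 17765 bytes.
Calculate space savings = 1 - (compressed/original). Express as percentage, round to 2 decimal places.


ratio = compressed/original = 17765/45773 = 0.388111
savings = 1 - ratio = 1 - 0.388111 = 0.611889
as a percentage: 0.611889 * 100 = 61.19%

Space savings = 1 - 17765/45773 = 61.19%


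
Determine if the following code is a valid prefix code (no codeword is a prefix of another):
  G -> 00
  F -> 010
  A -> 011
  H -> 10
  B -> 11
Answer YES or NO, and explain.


Checking each pair (does one codeword prefix another?):
  G='00' vs F='010': no prefix
  G='00' vs A='011': no prefix
  G='00' vs H='10': no prefix
  G='00' vs B='11': no prefix
  F='010' vs G='00': no prefix
  F='010' vs A='011': no prefix
  F='010' vs H='10': no prefix
  F='010' vs B='11': no prefix
  A='011' vs G='00': no prefix
  A='011' vs F='010': no prefix
  A='011' vs H='10': no prefix
  A='011' vs B='11': no prefix
  H='10' vs G='00': no prefix
  H='10' vs F='010': no prefix
  H='10' vs A='011': no prefix
  H='10' vs B='11': no prefix
  B='11' vs G='00': no prefix
  B='11' vs F='010': no prefix
  B='11' vs A='011': no prefix
  B='11' vs H='10': no prefix
No violation found over all pairs.

YES -- this is a valid prefix code. No codeword is a prefix of any other codeword.
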